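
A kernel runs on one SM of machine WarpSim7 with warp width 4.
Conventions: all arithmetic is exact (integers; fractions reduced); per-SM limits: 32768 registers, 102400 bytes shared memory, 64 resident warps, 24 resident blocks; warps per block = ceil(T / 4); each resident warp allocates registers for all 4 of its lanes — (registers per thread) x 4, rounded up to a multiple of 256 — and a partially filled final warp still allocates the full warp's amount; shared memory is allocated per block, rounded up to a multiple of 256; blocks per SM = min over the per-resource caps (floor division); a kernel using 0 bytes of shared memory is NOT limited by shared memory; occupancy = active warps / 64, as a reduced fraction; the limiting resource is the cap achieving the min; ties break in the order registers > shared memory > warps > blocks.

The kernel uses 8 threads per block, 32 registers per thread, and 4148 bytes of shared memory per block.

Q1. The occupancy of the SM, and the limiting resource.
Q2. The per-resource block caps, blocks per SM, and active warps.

Answer: occupancy 23/32, limited by shared memory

registers: 64 blocks
shared memory: 23 blocks
warps: 32 blocks
blocks: 24 blocks

Answer: 23 blocks, 46 active warps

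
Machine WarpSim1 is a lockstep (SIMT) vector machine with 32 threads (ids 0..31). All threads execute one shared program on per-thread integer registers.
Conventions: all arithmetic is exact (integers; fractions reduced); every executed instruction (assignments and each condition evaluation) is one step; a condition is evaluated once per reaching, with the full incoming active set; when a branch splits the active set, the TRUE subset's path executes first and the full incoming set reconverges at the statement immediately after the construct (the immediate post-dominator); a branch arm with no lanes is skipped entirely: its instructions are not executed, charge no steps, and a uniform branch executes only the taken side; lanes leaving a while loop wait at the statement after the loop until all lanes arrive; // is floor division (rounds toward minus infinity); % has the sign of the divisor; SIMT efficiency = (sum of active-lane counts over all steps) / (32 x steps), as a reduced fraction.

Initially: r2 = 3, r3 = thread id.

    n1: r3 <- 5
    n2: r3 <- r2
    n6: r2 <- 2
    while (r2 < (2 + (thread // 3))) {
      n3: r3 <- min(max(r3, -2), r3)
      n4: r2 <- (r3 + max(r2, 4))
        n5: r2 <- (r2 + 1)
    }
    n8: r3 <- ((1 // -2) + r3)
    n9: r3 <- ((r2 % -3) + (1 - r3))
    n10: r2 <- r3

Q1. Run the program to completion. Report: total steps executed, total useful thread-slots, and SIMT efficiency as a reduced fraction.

Answer: 15 steps, 384 useful, 4/5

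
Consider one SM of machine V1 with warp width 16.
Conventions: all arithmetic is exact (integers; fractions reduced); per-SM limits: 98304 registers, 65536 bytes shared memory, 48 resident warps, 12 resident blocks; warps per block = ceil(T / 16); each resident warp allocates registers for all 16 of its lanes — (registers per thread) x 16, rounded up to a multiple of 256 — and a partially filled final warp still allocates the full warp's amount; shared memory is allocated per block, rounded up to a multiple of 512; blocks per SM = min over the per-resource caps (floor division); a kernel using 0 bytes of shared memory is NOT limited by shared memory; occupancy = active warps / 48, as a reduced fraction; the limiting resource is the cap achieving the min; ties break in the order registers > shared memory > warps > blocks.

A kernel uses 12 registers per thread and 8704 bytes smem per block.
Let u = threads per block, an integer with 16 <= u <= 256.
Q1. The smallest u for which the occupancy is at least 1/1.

Answer: u = 113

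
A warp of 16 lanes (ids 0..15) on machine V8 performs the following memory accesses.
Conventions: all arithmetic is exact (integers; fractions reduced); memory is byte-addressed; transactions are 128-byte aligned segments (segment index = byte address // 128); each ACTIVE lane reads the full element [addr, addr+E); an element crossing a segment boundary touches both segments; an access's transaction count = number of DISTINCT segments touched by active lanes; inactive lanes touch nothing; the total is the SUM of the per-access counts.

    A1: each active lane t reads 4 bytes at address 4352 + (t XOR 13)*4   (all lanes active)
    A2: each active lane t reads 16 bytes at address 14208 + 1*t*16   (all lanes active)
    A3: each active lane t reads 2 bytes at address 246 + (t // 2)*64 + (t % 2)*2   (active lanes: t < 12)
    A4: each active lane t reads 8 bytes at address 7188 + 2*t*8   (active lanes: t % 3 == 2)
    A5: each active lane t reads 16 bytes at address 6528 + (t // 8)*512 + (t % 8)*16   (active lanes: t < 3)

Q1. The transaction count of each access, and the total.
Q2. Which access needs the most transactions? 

A1: 1 transaction
A2: 2 transactions
A3: 4 transactions
A4: 2 transactions
A5: 1 transaction

Answer: 1,2,4,2,1; total 10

Answer: A3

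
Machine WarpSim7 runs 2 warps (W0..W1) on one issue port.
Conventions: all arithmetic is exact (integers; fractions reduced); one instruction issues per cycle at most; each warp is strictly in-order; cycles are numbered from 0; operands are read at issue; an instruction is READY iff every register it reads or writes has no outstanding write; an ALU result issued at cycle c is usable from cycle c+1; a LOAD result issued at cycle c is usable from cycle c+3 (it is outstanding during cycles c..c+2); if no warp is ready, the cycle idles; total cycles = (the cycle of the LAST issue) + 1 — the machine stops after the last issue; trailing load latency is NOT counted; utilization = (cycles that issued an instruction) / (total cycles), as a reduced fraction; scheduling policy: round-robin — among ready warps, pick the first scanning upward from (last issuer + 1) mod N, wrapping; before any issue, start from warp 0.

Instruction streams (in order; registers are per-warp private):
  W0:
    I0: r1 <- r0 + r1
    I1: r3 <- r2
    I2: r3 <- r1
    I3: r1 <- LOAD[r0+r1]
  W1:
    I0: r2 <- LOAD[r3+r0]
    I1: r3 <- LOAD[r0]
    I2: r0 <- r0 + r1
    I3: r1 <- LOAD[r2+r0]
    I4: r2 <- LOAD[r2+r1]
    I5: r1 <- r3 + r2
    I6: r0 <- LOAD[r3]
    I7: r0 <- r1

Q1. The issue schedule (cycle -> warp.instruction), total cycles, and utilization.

cycle 0: W0.I0
cycle 1: W1.I0
cycle 2: W0.I1
cycle 3: W1.I1
cycle 4: W0.I2
cycle 5: W1.I2
cycle 6: W0.I3
cycle 7: W1.I3
cycle 8: idle
cycle 9: idle
cycle 10: W1.I4
cycle 11: idle
cycle 12: idle
cycle 13: W1.I5
cycle 14: W1.I6
cycle 15: idle
cycle 16: idle
cycle 17: W1.I7

Answer: 18 cycles, utilization 2/3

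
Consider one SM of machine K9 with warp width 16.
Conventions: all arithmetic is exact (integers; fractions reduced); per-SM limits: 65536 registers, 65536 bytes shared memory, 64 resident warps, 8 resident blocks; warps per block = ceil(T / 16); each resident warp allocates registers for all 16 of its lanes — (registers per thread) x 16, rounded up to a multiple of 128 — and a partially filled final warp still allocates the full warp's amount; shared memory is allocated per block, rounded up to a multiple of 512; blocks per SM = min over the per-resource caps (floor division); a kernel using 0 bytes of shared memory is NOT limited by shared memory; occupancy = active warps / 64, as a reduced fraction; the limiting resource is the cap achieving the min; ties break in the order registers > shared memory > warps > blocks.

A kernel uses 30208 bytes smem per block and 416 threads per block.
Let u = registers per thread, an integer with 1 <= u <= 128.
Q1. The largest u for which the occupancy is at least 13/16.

Answer: u = 72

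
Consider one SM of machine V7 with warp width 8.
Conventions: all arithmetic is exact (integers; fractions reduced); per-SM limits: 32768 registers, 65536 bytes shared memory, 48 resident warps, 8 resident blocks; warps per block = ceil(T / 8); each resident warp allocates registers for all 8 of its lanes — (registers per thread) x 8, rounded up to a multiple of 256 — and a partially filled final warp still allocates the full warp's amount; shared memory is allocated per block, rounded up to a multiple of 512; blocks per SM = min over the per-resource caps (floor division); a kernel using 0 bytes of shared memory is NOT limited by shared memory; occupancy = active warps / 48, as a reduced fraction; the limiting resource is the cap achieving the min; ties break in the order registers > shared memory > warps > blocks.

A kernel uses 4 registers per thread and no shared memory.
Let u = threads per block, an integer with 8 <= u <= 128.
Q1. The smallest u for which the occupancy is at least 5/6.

Answer: u = 33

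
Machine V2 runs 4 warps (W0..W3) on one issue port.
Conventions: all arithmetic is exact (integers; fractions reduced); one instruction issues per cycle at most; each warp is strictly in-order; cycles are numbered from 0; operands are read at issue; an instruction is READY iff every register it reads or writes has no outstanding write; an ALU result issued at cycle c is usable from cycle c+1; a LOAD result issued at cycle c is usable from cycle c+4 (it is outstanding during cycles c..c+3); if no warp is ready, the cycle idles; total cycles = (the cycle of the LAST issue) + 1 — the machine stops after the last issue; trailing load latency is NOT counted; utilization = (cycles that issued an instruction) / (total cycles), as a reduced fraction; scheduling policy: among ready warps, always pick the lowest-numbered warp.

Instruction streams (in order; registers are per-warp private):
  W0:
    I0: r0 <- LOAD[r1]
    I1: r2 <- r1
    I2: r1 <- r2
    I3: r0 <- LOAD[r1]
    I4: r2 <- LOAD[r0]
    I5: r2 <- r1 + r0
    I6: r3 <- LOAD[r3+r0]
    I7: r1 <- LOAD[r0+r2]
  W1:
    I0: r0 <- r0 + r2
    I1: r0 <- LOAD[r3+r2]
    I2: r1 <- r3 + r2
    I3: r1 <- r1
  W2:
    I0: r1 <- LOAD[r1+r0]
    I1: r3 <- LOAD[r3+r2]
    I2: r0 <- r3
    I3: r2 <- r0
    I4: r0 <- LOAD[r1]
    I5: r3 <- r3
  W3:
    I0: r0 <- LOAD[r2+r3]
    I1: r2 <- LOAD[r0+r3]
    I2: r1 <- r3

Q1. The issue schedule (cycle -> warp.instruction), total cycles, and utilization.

cycle 0: W0.I0
cycle 1: W0.I1
cycle 2: W0.I2
cycle 3: W1.I0
cycle 4: W0.I3
cycle 5: W1.I1
cycle 6: W1.I2
cycle 7: W1.I3
cycle 8: W0.I4
cycle 9: W2.I0
cycle 10: W2.I1
cycle 11: W3.I0
cycle 12: W0.I5
cycle 13: W0.I6
cycle 14: W0.I7
cycle 15: W2.I2
cycle 16: W2.I3
cycle 17: W2.I4
cycle 18: W2.I5
cycle 19: W3.I1
cycle 20: W3.I2

Answer: 21 cycles, utilization 1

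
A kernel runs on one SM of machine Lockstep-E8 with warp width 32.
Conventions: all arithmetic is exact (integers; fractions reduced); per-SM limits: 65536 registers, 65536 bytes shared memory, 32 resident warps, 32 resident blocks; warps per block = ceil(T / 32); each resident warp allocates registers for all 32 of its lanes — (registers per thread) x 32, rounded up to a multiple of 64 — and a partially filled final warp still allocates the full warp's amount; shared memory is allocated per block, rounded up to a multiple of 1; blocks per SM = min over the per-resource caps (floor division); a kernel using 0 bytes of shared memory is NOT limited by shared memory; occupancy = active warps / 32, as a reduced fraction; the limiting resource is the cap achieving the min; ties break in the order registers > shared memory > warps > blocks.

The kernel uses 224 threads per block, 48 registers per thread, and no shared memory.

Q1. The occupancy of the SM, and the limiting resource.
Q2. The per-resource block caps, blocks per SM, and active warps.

Answer: occupancy 7/8, limited by warps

registers: 6 blocks
shared memory: no limit (kernel uses none)
warps: 4 blocks
blocks: 32 blocks

Answer: 4 blocks, 28 active warps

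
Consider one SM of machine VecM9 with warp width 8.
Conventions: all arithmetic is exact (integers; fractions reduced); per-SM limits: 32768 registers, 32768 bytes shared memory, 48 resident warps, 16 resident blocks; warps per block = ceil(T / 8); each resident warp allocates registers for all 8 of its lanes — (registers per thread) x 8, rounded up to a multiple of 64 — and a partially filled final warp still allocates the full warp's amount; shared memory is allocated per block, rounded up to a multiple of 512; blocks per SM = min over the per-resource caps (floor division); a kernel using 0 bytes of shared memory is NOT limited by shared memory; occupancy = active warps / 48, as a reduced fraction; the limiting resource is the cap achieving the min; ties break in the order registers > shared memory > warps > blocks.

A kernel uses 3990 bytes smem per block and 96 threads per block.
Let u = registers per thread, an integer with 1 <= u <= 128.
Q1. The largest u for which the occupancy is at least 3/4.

Answer: u = 112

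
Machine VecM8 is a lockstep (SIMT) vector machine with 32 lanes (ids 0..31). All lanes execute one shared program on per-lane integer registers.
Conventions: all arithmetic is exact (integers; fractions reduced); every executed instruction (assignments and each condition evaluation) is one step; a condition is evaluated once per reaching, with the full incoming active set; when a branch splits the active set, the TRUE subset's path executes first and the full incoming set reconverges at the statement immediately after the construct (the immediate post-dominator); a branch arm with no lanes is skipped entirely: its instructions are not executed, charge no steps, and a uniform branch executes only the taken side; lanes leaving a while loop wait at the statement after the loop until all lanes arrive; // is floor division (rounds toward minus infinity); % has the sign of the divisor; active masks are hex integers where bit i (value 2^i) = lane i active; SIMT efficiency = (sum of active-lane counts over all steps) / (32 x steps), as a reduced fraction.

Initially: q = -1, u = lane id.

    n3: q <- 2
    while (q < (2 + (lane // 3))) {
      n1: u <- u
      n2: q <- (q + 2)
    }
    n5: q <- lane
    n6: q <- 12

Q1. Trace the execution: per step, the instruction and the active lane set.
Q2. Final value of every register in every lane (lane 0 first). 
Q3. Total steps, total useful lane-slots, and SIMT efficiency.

step 0: q <- 2                       0xffffffff
step 1: eval (q < (2 + (lane // 3))) 0xffffffff
step 2: u <- u                       0xfffffff8
step 3: q <- (q + 2)                 0xfffffff8
step 4: eval (q < (2 + (lane // 3))) 0xfffffff8
step 5: u <- u                       0xfffffe00
step 6: q <- (q + 2)                 0xfffffe00
step 7: eval (q < (2 + (lane // 3))) 0xfffffe00
step 8: u <- u                       0xffff8000
step 9: q <- (q + 2)                 0xffff8000
step 10: eval (q < (2 + (lane // 3))) 0xffff8000
step 11: u <- u                       0xffe00000
step 12: q <- (q + 2)                 0xffe00000
step 13: eval (q < (2 + (lane // 3))) 0xffe00000
step 14: u <- u                       0xf8000000
step 15: q <- (q + 2)                 0xf8000000
step 16: eval (q < (2 + (lane // 3))) 0xf8000000
step 17: q <- lane                    0xffffffff
step 18: q <- 12                      0xffffffff

Answer: 19 steps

q: 12,12,12,12,12,12,12,12,12,12,12,12,12,12,12,12,12,12,12,12,12,12,12,12,12,12,12,12,12,12,12,12
u: 0,1,2,3,4,5,6,7,8,9,10,11,12,13,14,15,16,17,18,19,20,21,22,23,24,25,26,27,28,29,30,31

steps = 19; useful = 383; efficiency = 383/608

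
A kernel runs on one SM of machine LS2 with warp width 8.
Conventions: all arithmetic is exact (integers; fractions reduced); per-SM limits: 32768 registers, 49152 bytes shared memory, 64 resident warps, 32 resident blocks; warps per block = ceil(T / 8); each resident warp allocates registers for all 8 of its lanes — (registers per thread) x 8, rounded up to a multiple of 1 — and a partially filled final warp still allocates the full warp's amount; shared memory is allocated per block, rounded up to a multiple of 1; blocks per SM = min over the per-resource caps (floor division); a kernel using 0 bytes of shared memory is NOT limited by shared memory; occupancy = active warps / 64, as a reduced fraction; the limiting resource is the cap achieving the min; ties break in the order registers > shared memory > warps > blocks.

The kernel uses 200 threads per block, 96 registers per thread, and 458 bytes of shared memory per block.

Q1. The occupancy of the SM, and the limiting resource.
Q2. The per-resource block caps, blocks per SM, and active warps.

Answer: occupancy 25/64, limited by registers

registers: 1 block
shared memory: 107 blocks
warps: 2 blocks
blocks: 32 blocks

Answer: 1 block, 25 active warps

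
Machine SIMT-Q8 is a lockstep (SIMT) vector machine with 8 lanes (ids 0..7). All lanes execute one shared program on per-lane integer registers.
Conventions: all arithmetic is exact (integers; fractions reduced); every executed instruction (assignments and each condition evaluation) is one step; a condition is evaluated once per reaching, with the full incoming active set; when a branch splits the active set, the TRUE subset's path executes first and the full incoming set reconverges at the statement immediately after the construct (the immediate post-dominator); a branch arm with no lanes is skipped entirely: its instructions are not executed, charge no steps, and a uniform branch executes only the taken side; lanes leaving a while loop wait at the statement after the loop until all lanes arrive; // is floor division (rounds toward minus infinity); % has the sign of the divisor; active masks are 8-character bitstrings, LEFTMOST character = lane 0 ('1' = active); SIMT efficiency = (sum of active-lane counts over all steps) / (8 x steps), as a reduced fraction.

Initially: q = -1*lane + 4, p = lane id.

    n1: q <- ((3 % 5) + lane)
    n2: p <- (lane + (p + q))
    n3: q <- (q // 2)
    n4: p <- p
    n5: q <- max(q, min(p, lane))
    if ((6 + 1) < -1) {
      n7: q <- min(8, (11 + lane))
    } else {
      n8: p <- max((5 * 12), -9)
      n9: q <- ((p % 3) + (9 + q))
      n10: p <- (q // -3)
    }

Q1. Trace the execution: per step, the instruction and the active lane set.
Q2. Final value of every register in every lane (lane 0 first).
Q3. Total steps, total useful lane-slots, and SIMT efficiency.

step 0: q <- ((3 % 5) + lane)        11111111
step 1: p <- (lane + (p + q))        11111111
step 2: q <- (q // 2)                11111111
step 3: p <- p                       11111111
step 4: q <- max(q, min(p, lane))    11111111
step 5: eval ((6 + 1) < -1)          11111111
step 6: p <- max((5 * 12), -9)       11111111
step 7: q <- ((p % 3) + (9 + q))     11111111
step 8: p <- (q // -3)               11111111

Answer: 9 steps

q: 10,11,11,12,13,14,15,16
p: -4,-4,-4,-4,-5,-5,-5,-6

steps = 9; useful = 72; efficiency = 72/72 = 1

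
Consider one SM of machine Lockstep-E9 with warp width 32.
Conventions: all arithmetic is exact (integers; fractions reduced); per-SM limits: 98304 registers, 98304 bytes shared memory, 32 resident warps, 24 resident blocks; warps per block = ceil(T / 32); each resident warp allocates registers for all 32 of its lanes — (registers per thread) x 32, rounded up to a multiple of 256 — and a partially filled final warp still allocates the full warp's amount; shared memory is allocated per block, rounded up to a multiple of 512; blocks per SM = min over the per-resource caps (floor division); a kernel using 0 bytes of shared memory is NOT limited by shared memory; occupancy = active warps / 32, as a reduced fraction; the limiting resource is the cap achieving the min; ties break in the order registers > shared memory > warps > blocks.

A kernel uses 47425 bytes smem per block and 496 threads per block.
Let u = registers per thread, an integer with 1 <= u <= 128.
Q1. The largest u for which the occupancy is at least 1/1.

Answer: u = 96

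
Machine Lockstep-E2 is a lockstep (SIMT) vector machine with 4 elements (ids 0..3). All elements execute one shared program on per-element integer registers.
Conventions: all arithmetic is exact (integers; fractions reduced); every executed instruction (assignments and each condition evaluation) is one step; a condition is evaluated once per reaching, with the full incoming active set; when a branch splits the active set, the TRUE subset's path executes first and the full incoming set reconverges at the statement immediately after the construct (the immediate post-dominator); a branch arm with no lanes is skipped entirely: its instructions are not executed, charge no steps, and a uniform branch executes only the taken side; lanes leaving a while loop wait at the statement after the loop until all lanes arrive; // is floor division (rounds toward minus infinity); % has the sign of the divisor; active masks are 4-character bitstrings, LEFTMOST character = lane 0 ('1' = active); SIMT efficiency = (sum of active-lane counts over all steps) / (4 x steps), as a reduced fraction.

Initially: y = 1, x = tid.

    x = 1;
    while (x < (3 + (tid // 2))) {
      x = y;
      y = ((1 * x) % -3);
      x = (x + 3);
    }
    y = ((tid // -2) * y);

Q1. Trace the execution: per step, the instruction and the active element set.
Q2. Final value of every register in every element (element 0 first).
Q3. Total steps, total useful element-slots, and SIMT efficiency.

step 0: x <- 1                       1111
step 1: eval (x < (3 + (tid // 2)))  1111
step 2: x <- y                       1111
step 3: y <- ((1 * x) % -3)          1111
step 4: x <- (x + 3)                 1111
step 5: eval (x < (3 + (tid // 2)))  1111
step 6: y <- ((tid // -2) * y)       1111

Answer: 7 steps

y: 0,2,2,4
x: 4,4,4,4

steps = 7; useful = 28; efficiency = 28/28 = 1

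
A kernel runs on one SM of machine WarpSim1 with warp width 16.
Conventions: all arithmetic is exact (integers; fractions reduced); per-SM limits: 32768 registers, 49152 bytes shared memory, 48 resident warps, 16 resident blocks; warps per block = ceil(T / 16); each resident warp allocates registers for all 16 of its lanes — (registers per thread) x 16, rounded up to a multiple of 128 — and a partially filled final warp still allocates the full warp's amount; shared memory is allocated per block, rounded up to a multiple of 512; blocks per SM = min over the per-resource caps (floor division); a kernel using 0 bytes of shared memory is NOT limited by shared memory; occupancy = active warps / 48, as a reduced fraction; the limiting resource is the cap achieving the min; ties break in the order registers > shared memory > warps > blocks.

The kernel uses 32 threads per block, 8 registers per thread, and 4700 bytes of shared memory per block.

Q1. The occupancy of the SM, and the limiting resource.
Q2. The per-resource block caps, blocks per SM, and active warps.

Answer: occupancy 3/8, limited by shared memory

registers: 128 blocks
shared memory: 9 blocks
warps: 24 blocks
blocks: 16 blocks

Answer: 9 blocks, 18 active warps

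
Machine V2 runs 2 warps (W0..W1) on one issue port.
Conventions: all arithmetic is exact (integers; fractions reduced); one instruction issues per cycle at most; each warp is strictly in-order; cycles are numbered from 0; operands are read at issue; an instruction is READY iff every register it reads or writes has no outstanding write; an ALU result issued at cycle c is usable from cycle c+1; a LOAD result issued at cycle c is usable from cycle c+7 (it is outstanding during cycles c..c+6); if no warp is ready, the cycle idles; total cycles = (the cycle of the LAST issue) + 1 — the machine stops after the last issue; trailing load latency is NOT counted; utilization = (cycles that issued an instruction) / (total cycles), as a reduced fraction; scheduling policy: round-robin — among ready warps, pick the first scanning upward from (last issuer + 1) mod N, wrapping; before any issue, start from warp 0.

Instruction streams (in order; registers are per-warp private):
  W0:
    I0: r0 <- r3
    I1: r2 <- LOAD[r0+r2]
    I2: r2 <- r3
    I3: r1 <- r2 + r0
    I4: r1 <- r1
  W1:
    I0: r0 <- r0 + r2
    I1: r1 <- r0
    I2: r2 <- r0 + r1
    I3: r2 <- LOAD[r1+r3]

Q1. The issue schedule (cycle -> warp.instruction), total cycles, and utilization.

cycle 0: W0.I0
cycle 1: W1.I0
cycle 2: W0.I1
cycle 3: W1.I1
cycle 4: W1.I2
cycle 5: W1.I3
cycle 6: idle
cycle 7: idle
cycle 8: idle
cycle 9: W0.I2
cycle 10: W0.I3
cycle 11: W0.I4

Answer: 12 cycles, utilization 3/4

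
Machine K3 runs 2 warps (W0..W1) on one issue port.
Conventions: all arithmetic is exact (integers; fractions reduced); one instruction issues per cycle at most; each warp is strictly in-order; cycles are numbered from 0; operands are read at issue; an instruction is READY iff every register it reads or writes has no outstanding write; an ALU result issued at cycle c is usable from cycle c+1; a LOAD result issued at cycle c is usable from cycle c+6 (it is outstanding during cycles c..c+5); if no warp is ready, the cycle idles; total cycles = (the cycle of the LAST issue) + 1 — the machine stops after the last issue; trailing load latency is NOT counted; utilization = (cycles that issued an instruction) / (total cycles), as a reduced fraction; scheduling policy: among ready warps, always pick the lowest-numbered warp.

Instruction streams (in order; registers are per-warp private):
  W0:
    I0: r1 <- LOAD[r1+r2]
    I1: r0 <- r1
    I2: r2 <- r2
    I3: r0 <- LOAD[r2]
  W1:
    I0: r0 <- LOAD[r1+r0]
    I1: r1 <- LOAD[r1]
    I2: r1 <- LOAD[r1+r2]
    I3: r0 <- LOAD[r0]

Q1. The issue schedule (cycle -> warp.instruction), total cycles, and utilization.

cycle 0: W0.I0
cycle 1: W1.I0
cycle 2: W1.I1
cycle 3: idle
cycle 4: idle
cycle 5: idle
cycle 6: W0.I1
cycle 7: W0.I2
cycle 8: W0.I3
cycle 9: W1.I2
cycle 10: W1.I3

Answer: 11 cycles, utilization 8/11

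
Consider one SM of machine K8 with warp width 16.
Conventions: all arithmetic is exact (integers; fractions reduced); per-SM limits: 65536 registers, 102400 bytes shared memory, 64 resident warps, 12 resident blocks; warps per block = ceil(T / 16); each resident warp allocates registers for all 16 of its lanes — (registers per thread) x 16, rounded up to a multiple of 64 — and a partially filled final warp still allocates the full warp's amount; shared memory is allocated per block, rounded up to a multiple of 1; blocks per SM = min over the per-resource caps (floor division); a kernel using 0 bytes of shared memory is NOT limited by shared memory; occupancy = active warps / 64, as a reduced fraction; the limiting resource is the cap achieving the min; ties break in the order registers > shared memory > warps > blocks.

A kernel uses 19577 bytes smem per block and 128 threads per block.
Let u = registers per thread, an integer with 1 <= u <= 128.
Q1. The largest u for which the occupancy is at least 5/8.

Answer: u = 100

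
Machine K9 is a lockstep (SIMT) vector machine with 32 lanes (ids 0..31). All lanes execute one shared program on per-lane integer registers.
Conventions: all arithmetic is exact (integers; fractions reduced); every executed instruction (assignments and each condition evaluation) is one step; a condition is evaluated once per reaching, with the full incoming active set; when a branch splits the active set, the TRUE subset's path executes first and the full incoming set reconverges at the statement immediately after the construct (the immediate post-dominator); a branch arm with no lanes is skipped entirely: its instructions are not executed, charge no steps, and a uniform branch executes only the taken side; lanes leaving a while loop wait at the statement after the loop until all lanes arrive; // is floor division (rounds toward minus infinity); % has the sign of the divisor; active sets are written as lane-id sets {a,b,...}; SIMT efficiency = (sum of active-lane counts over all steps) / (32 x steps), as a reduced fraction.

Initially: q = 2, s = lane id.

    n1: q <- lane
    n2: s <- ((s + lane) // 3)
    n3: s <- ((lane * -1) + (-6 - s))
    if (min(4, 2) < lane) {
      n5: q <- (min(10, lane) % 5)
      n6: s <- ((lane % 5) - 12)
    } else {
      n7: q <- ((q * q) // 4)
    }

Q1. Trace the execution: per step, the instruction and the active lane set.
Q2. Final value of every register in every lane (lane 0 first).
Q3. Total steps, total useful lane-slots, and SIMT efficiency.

step 0: q <- lane                    {0,1,2,3,4,5,6,7,8,9,10,11,12,13,14,15,16,17,18,19,20,21,22,23,24,25,26,27,28,29,30,31}
step 1: s <- ((s + lane) // 3)       {0,1,2,3,4,5,6,7,8,9,10,11,12,13,14,15,16,17,18,19,20,21,22,23,24,25,26,27,28,29,30,31}
step 2: s <- ((lane * -1) + (-6 - s)) {0,1,2,3,4,5,6,7,8,9,10,11,12,13,14,15,16,17,18,19,20,21,22,23,24,25,26,27,28,29,30,31}
step 3: eval (min(4, 2) < lane)      {0,1,2,3,4,5,6,7,8,9,10,11,12,13,14,15,16,17,18,19,20,21,22,23,24,25,26,27,28,29,30,31}
step 4: q <- (min(10, lane) % 5)     {3,4,5,6,7,8,9,10,11,12,13,14,15,16,17,18,19,20,21,22,23,24,25,26,27,28,29,30,31}
step 5: s <- ((lane % 5) - 12)       {3,4,5,6,7,8,9,10,11,12,13,14,15,16,17,18,19,20,21,22,23,24,25,26,27,28,29,30,31}
step 6: q <- ((q * q) // 4)          {0,1,2}

Answer: 7 steps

q: 0,0,1,3,4,0,1,2,3,4,0,0,0,0,0,0,0,0,0,0,0,0,0,0,0,0,0,0,0,0,0,0
s: -6,-7,-9,-9,-8,-12,-11,-10,-9,-8,-12,-11,-10,-9,-8,-12,-11,-10,-9,-8,-12,-11,-10,-9,-8,-12,-11,-10,-9,-8,-12,-11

steps = 7; useful = 189; efficiency = 189/224 = 27/32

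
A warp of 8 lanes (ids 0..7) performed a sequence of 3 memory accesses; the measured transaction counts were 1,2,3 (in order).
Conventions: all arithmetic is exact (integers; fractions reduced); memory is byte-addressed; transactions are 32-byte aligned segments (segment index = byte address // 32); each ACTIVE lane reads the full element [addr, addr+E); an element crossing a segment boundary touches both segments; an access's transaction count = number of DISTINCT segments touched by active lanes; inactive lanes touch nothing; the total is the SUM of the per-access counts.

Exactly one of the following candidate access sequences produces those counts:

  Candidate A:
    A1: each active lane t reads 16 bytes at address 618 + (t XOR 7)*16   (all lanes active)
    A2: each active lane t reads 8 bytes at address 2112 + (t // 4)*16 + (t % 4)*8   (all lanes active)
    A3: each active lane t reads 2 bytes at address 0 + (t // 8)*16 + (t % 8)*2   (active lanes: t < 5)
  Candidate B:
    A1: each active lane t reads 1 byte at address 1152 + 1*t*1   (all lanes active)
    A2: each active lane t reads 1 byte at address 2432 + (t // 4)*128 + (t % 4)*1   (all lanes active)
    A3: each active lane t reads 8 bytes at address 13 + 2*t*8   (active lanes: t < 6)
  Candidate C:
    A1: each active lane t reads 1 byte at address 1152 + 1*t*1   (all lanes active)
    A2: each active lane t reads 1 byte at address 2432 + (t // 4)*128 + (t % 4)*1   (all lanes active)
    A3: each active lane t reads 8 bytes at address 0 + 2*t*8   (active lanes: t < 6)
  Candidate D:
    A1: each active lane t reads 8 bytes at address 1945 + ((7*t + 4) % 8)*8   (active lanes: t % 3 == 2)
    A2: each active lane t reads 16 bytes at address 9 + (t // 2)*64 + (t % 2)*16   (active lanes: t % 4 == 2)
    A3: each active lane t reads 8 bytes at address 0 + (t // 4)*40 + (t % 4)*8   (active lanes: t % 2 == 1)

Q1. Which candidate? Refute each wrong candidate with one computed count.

A: A1 gives 5 transactions, not 1
B: A3 gives 4 transactions, not 3
D: A1 gives 2 transactions, not 1
C: all counts match (1,2,3)

Answer: C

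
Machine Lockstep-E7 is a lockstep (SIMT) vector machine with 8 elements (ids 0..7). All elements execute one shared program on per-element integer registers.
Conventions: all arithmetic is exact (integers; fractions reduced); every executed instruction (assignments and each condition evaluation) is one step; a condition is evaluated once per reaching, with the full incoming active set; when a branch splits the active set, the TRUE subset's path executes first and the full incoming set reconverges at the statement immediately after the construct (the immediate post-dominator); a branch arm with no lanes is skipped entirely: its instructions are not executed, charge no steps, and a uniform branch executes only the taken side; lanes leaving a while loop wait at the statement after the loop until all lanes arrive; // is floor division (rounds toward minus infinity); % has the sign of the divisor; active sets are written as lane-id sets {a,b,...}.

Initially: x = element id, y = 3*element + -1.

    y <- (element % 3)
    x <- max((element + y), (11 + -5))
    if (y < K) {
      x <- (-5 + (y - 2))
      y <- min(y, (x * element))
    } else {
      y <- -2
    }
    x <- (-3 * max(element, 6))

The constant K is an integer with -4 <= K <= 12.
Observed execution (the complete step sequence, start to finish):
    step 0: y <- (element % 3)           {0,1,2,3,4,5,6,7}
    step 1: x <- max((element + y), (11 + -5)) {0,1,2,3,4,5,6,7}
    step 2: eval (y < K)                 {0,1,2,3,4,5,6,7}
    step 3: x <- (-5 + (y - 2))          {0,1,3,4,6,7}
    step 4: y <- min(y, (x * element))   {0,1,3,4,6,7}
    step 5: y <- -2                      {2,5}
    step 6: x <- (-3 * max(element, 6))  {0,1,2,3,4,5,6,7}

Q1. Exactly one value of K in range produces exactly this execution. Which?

Answer: K = 2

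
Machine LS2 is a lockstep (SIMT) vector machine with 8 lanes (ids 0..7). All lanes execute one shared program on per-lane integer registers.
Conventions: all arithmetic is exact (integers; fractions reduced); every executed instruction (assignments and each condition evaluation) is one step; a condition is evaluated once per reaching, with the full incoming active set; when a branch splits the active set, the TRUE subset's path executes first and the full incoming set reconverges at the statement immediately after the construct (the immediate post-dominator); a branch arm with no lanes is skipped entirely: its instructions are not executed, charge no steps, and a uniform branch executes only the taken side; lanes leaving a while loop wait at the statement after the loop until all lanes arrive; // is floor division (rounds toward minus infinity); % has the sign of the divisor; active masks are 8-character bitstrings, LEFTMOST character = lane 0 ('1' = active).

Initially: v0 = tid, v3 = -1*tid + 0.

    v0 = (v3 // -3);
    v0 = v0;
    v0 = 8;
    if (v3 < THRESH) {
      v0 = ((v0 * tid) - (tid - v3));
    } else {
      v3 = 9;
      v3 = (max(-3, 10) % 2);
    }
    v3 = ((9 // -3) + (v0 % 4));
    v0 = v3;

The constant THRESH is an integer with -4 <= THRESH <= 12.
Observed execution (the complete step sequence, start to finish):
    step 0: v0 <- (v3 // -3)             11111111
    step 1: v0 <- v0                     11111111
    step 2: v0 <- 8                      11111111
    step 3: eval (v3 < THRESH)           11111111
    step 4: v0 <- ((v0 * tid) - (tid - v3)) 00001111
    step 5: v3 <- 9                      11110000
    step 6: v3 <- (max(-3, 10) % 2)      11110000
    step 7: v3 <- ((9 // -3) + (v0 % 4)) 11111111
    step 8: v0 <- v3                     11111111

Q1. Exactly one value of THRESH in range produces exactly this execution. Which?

Answer: THRESH = -3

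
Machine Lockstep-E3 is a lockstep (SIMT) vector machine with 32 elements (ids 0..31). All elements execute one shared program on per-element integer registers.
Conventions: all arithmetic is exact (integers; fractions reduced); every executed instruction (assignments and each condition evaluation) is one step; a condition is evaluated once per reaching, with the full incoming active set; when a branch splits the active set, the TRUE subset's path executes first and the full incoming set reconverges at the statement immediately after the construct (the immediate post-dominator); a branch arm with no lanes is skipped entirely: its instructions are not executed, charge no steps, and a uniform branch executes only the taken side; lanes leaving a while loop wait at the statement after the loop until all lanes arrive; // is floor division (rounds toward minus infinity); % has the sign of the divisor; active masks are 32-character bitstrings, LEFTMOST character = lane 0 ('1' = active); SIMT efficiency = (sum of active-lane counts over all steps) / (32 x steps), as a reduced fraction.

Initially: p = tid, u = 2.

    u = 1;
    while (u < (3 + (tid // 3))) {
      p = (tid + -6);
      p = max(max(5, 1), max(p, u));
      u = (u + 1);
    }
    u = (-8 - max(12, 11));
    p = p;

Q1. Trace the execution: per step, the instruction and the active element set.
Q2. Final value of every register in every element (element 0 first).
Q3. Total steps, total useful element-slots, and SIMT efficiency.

step 0: u <- 1                       11111111111111111111111111111111
step 1: eval (u < (3 + (tid // 3)))  11111111111111111111111111111111
step 2: p <- (tid + -6)              11111111111111111111111111111111
step 3: p <- max(max(5, 1), max(p, u)) 11111111111111111111111111111111
step 4: u <- (u + 1)                 11111111111111111111111111111111
step 5: eval (u < (3 + (tid // 3)))  11111111111111111111111111111111
step 6: p <- (tid + -6)              11111111111111111111111111111111
step 7: p <- max(max(5, 1), max(p, u)) 11111111111111111111111111111111
step 8: u <- (u + 1)                 11111111111111111111111111111111
step 9: eval (u < (3 + (tid // 3)))  11111111111111111111111111111111
step 10: p <- (tid + -6)              00011111111111111111111111111111
step 11: p <- max(max(5, 1), max(p, u)) 00011111111111111111111111111111
step 12: u <- (u + 1)                 00011111111111111111111111111111
step 13: eval (u < (3 + (tid // 3)))  00011111111111111111111111111111
step 14: p <- (tid + -6)              00000011111111111111111111111111
step 15: p <- max(max(5, 1), max(p, u)) 00000011111111111111111111111111
step 16: u <- (u + 1)                 00000011111111111111111111111111
step 17: eval (u < (3 + (tid // 3)))  00000011111111111111111111111111
step 18: p <- (tid + -6)              00000000011111111111111111111111
step 19: p <- max(max(5, 1), max(p, u)) 00000000011111111111111111111111
step 20: u <- (u + 1)                 00000000011111111111111111111111
step 21: eval (u < (3 + (tid // 3)))  00000000011111111111111111111111
step 22: p <- (tid + -6)              00000000000011111111111111111111
step 23: p <- max(max(5, 1), max(p, u)) 00000000000011111111111111111111
step 24: u <- (u + 1)                 00000000000011111111111111111111
step 25: eval (u < (3 + (tid // 3)))  00000000000011111111111111111111
step 26: p <- (tid + -6)              00000000000000011111111111111111
step 27: p <- max(max(5, 1), max(p, u)) 00000000000000011111111111111111
step 28: u <- (u + 1)                 00000000000000011111111111111111
step 29: eval (u < (3 + (tid // 3)))  00000000000000011111111111111111
step 30: p <- (tid + -6)              00000000000000000011111111111111
step 31: p <- max(max(5, 1), max(p, u)) 00000000000000000011111111111111
step 32: u <- (u + 1)                 00000000000000000011111111111111
step 33: eval (u < (3 + (tid // 3)))  00000000000000000011111111111111
step 34: p <- (tid + -6)              00000000000000000000011111111111
step 35: p <- max(max(5, 1), max(p, u)) 00000000000000000000011111111111
step 36: u <- (u + 1)                 00000000000000000000011111111111
step 37: eval (u < (3 + (tid // 3)))  00000000000000000000011111111111
step 38: p <- (tid + -6)              00000000000000000000000011111111
step 39: p <- max(max(5, 1), max(p, u)) 00000000000000000000000011111111
step 40: u <- (u + 1)                 00000000000000000000000011111111
step 41: eval (u < (3 + (tid // 3)))  00000000000000000000000011111111
step 42: p <- (tid + -6)              00000000000000000000000000011111
step 43: p <- max(max(5, 1), max(p, u)) 00000000000000000000000000011111
step 44: u <- (u + 1)                 00000000000000000000000000011111
step 45: eval (u < (3 + (tid // 3)))  00000000000000000000000000011111
step 46: p <- (tid + -6)              00000000000000000000000000000011
step 47: p <- max(max(5, 1), max(p, u)) 00000000000000000000000000000011
step 48: u <- (u + 1)                 00000000000000000000000000000011
step 49: eval (u < (3 + (tid // 3)))  00000000000000000000000000000011
step 50: u <- (-8 - max(12, 11))      11111111111111111111111111111111
step 51: p <- p                       11111111111111111111111111111111

Answer: 52 steps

p: 5,5,5,5,5,5,5,5,5,5,5,5,6,7,8,9,10,11,12,13,14,15,16,17,18,19,20,21,22,23,24,25
u: -20,-20,-20,-20,-20,-20,-20,-20,-20,-20,-20,-20,-20,-20,-20,-20,-20,-20,-20,-20,-20,-20,-20,-20,-20,-20,-20,-20,-20,-20,-20,-20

steps = 52; useful = 1004; efficiency = 1004/1664 = 251/416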